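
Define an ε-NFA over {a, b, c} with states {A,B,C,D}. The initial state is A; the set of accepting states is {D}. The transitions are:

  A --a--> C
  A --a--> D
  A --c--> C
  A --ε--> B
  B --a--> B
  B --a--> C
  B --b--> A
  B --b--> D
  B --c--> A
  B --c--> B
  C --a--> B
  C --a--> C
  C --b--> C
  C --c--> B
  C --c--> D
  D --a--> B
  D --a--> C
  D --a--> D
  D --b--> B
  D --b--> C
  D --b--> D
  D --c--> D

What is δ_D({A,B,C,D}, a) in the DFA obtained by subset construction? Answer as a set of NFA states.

δ(A,a) = {C,D}; δ(B,a) = {B,C}; δ(C,a) = {B,C}; δ(D,a) = {B,C,D}.
Union: {B,C,D}.

{B,C,D}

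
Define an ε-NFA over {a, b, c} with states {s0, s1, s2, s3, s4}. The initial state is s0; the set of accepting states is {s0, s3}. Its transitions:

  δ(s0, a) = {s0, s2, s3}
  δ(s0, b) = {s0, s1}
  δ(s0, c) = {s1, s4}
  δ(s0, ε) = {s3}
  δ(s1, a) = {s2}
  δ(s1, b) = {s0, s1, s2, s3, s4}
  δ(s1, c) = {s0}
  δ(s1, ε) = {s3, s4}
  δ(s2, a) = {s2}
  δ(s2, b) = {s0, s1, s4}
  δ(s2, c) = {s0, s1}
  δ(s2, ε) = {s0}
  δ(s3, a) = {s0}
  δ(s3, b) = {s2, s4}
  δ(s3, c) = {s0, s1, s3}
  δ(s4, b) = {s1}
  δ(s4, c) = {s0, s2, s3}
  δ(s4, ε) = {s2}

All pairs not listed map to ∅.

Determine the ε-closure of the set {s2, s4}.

{s0, s2, s3, s4}

Begin with {s2, s4}.
s2 →ε {s0}; add s0.
s0 →ε {s3}; add s3.
ε-closure = {s0, s2, s3, s4}.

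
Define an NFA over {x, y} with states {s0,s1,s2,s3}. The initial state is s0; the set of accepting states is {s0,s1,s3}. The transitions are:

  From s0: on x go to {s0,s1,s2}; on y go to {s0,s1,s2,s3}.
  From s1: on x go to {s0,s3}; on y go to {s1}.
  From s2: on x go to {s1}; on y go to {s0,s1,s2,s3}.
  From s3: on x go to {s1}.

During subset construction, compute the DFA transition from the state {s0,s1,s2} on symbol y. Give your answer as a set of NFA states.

{s0,s1,s2,s3}

δ(s0,y) = {s0,s1,s2,s3}; δ(s1,y) = {s1}; δ(s2,y) = {s0,s1,s2,s3}.
Union: {s0,s1,s2,s3}.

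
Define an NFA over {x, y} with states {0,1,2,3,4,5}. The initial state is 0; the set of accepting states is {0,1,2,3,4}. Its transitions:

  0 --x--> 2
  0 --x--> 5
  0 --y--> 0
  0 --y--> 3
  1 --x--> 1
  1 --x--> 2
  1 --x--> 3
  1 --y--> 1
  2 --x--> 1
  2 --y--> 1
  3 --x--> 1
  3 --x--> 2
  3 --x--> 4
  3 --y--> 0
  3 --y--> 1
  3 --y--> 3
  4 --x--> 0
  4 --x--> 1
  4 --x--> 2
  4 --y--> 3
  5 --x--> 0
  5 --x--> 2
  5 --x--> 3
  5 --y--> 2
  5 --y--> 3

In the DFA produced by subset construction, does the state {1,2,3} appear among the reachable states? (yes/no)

yes

Start state of the DFA: {0}.
{0} --x--> {2,5}  [new]
{0} --y--> {0,3}  [new]
{2,5} --x--> {0,1,2,3}  [new]
{2,5} --y--> {1,2,3}  [new]
{0,3} --x--> {1,2,4,5}  [new]
{0,3} --y--> {0,1,3}  [new]
{0,1,2,3} --x--> {1,2,3,4,5}  [new]
{0,1,2,3} --y--> {0,1,3}  [seen]
{1,2,3} --x--> {1,2,3,4}  [new]
{1,2,3} --y--> {0,1,3}  [seen]
{1,2,4,5} --x--> {0,1,2,3}  [seen]
{1,2,4,5} --y--> {1,2,3}  [seen]
{0,1,3} --x--> {1,2,3,4,5}  [seen]
{0,1,3} --y--> {0,1,3}  [seen]
{1,2,3,4,5} --x--> {0,1,2,3,4}  [new]
{1,2,3,4,5} --y--> {0,1,2,3}  [seen]
{1,2,3,4} --x--> {0,1,2,3,4}  [seen]
{1,2,3,4} --y--> {0,1,3}  [seen]
{0,1,2,3,4} --x--> {0,1,2,3,4,5}  [new]
{0,1,2,3,4} --y--> {0,1,3}  [seen]
{0,1,2,3,4,5} --x--> {0,1,2,3,4,5}  [seen]
{0,1,2,3,4,5} --y--> {0,1,2,3}  [seen]
Reachable DFA states: {0}, {2,5}, {0,3}, {0,1,2,3}, {1,2,3}, {1,2,4,5}, {0,1,3}, {1,2,3,4,5}, {1,2,3,4}, {0,1,2,3,4}, {0,1,2,3,4,5}.
{1,2,3} is among them.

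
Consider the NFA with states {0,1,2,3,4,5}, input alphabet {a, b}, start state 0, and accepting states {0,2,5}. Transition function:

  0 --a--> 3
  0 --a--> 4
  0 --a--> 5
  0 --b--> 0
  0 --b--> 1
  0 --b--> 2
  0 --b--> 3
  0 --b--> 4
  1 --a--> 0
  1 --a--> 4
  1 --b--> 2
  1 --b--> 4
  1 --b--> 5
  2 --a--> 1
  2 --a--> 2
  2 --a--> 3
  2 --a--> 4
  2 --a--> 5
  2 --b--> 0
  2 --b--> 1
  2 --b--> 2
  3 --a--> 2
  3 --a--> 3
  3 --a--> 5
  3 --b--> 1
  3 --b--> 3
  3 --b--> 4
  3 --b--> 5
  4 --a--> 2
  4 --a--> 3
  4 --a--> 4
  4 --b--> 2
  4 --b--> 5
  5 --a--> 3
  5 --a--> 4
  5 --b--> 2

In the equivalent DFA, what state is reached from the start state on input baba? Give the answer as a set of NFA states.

{0,1,2,3,4,5}

Start: {0}.
δ(0,b) = {0,1,2,3,4}.
Union: {0,1,2,3,4}.
After b: {0,1,2,3,4}.
δ(0,a) = {3,4,5}; δ(1,a) = {0,4}; δ(2,a) = {1,2,3,4,5}; δ(3,a) = {2,3,5}; δ(4,a) = {2,3,4}.
Union: {0,1,2,3,4,5}.
After a: {0,1,2,3,4,5}.
δ(0,b) = {0,1,2,3,4}; δ(1,b) = {2,4,5}; δ(2,b) = {0,1,2}; δ(3,b) = {1,3,4,5}; δ(4,b) = {2,5}; δ(5,b) = {2}.
Union: {0,1,2,3,4,5}.
After b: {0,1,2,3,4,5}.
δ(0,a) = {3,4,5}; δ(1,a) = {0,4}; δ(2,a) = {1,2,3,4,5}; δ(3,a) = {2,3,5}; δ(4,a) = {2,3,4}; δ(5,a) = {3,4}.
Union: {0,1,2,3,4,5}.
After a: {0,1,2,3,4,5}.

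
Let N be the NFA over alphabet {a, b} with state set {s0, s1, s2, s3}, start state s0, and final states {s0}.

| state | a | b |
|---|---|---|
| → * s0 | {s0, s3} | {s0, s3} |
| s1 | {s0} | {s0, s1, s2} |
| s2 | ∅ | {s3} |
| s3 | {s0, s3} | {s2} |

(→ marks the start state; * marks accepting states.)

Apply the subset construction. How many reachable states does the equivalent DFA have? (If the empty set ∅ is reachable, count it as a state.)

Start state of the DFA: {s0}.
{s0} --a--> {s0, s3}  [new]
{s0} --b--> {s0, s3}  [seen]
{s0, s3} --a--> {s0, s3}  [seen]
{s0, s3} --b--> {s0, s2, s3}  [new]
{s0, s2, s3} --a--> {s0, s3}  [seen]
{s0, s2, s3} --b--> {s0, s2, s3}  [seen]
Reachable DFA states: {s0}, {s0, s3}, {s0, s2, s3}.

3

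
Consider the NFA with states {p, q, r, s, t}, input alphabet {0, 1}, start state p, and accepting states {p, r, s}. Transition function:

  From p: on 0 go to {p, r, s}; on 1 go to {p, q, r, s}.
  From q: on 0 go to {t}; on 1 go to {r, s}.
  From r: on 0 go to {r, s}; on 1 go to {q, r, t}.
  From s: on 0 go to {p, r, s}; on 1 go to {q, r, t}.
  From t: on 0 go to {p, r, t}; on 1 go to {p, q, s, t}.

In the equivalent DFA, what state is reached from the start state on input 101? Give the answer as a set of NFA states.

Start: {p}.
δ(p,1) = {p, q, r, s}.
Union: {p, q, r, s}.
After 1: {p, q, r, s}.
δ(p,0) = {p, r, s}; δ(q,0) = {t}; δ(r,0) = {r, s}; δ(s,0) = {p, r, s}.
Union: {p, r, s, t}.
After 0: {p, r, s, t}.
δ(p,1) = {p, q, r, s}; δ(r,1) = {q, r, t}; δ(s,1) = {q, r, t}; δ(t,1) = {p, q, s, t}.
Union: {p, q, r, s, t}.
After 1: {p, q, r, s, t}.

{p, q, r, s, t}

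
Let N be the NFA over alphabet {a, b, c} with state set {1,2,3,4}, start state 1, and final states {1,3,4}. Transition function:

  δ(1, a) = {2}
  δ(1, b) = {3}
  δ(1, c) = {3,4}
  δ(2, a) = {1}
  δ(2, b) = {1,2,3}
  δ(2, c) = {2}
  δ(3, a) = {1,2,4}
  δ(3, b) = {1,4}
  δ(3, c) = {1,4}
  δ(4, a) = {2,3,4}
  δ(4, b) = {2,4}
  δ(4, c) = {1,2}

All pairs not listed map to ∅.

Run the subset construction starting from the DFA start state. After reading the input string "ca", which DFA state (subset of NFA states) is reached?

{1,2,3,4}

Start: {1}.
δ(1,c) = {3,4}.
Union: {3,4}.
After c: {3,4}.
δ(3,a) = {1,2,4}; δ(4,a) = {2,3,4}.
Union: {1,2,3,4}.
After a: {1,2,3,4}.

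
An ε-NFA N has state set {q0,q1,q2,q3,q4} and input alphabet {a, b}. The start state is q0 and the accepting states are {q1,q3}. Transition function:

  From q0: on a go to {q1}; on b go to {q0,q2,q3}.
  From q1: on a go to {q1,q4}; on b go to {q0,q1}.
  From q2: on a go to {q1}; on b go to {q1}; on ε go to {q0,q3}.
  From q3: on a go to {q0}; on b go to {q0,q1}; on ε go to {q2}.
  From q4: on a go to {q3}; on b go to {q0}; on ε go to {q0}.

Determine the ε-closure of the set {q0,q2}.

{q0,q2,q3}

Begin with {q0,q2}.
q2 →ε {q0,q3}; add q3.
ε-closure = {q0,q2,q3}.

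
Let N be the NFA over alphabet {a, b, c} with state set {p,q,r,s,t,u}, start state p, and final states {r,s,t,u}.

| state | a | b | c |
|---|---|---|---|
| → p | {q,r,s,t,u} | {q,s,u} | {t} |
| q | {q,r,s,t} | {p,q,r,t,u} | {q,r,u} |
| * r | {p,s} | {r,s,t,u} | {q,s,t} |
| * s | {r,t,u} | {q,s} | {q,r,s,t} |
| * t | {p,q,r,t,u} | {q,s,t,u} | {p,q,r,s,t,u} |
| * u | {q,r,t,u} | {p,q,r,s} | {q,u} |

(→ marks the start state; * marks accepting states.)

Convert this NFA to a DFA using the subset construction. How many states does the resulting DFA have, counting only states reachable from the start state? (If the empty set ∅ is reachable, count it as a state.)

Start state of the DFA: {p}.
{p} --a--> {q,r,s,t,u}  [new]
{p} --b--> {q,s,u}  [new]
{p} --c--> {t}  [new]
{q,r,s,t,u} --a--> {p,q,r,s,t,u}  [new]
{q,r,s,t,u} --b--> {p,q,r,s,t,u}  [seen]
{q,r,s,t,u} --c--> {p,q,r,s,t,u}  [seen]
{q,s,u} --a--> {q,r,s,t,u}  [seen]
{q,s,u} --b--> {p,q,r,s,t,u}  [seen]
{q,s,u} --c--> {q,r,s,t,u}  [seen]
{t} --a--> {p,q,r,t,u}  [new]
{t} --b--> {q,s,t,u}  [new]
{t} --c--> {p,q,r,s,t,u}  [seen]
{p,q,r,s,t,u} --a--> {p,q,r,s,t,u}  [seen]
{p,q,r,s,t,u} --b--> {p,q,r,s,t,u}  [seen]
{p,q,r,s,t,u} --c--> {p,q,r,s,t,u}  [seen]
{p,q,r,t,u} --a--> {p,q,r,s,t,u}  [seen]
{p,q,r,t,u} --b--> {p,q,r,s,t,u}  [seen]
{p,q,r,t,u} --c--> {p,q,r,s,t,u}  [seen]
{q,s,t,u} --a--> {p,q,r,s,t,u}  [seen]
{q,s,t,u} --b--> {p,q,r,s,t,u}  [seen]
{q,s,t,u} --c--> {p,q,r,s,t,u}  [seen]
Reachable DFA states: {p}, {q,r,s,t,u}, {q,s,u}, {t}, {p,q,r,s,t,u}, {p,q,r,t,u}, {q,s,t,u}.

7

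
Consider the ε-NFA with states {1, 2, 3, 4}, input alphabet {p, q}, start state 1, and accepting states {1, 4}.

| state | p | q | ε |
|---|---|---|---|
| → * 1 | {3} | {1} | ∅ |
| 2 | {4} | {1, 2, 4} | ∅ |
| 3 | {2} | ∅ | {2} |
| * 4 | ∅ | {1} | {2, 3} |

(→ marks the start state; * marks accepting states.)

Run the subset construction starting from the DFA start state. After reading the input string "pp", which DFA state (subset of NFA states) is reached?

{2, 3, 4}

Start: {1}.
δ(1,p) = {3}.
Union: {3}.
ε-closure gives {2, 3}.
After p: {2, 3}.
δ(2,p) = {4}; δ(3,p) = {2}.
Union: {2, 4}.
ε-closure gives {2, 3, 4}.
After p: {2, 3, 4}.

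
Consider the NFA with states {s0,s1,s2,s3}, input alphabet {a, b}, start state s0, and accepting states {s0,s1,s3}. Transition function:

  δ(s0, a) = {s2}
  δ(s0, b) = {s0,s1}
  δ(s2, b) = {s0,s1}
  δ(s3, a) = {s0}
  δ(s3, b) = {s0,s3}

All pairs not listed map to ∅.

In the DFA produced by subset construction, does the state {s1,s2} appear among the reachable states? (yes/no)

Start state of the DFA: {s0}.
{s0} --a--> {s2}  [new]
{s0} --b--> {s0,s1}  [new]
{s2} --a--> ∅  [new]
{s2} --b--> {s0,s1}  [seen]
{s0,s1} --a--> {s2}  [seen]
{s0,s1} --b--> {s0,s1}  [seen]
∅ --a--> ∅  [seen]
∅ --b--> ∅  [seen]
Reachable DFA states: {s0}, {s2}, {s0,s1}, ∅.
{s1,s2} is not among them.

no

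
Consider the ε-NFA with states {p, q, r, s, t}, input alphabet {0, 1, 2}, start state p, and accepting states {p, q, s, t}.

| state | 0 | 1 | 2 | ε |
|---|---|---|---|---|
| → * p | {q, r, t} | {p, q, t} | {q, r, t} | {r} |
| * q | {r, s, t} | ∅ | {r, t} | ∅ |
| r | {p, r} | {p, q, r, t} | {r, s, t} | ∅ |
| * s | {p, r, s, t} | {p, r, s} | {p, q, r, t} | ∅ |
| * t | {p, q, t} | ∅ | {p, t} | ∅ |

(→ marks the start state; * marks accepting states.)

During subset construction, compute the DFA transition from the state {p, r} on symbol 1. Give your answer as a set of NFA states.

{p, q, r, t}

δ(p,1) = {p, q, t}; δ(r,1) = {p, q, r, t}.
Union: {p, q, r, t}.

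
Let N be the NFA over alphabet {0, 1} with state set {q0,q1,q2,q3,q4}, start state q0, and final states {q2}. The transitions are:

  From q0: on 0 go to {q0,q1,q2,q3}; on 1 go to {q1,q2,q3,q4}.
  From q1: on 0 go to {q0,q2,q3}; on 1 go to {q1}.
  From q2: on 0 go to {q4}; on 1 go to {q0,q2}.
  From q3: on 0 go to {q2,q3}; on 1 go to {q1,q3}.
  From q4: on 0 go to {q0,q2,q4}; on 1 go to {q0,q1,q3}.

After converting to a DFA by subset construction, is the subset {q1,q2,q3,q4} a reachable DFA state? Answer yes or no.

Start state of the DFA: {q0}.
{q0} --0--> {q0,q1,q2,q3}  [new]
{q0} --1--> {q1,q2,q3,q4}  [new]
{q0,q1,q2,q3} --0--> {q0,q1,q2,q3,q4}  [new]
{q0,q1,q2,q3} --1--> {q0,q1,q2,q3,q4}  [seen]
{q1,q2,q3,q4} --0--> {q0,q2,q3,q4}  [new]
{q1,q2,q3,q4} --1--> {q0,q1,q2,q3}  [seen]
{q0,q1,q2,q3,q4} --0--> {q0,q1,q2,q3,q4}  [seen]
{q0,q1,q2,q3,q4} --1--> {q0,q1,q2,q3,q4}  [seen]
{q0,q2,q3,q4} --0--> {q0,q1,q2,q3,q4}  [seen]
{q0,q2,q3,q4} --1--> {q0,q1,q2,q3,q4}  [seen]
Reachable DFA states: {q0}, {q0,q1,q2,q3}, {q1,q2,q3,q4}, {q0,q1,q2,q3,q4}, {q0,q2,q3,q4}.
{q1,q2,q3,q4} is among them.

yes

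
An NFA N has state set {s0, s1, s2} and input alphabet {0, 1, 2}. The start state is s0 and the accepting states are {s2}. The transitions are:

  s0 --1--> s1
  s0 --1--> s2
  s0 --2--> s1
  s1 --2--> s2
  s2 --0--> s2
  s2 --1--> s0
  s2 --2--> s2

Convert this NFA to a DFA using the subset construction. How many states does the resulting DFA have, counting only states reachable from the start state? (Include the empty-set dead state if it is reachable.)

5

Start state of the DFA: {s0}.
{s0} --0--> ∅  [new]
{s0} --1--> {s1, s2}  [new]
{s0} --2--> {s1}  [new]
∅ --0--> ∅  [seen]
∅ --1--> ∅  [seen]
∅ --2--> ∅  [seen]
{s1, s2} --0--> {s2}  [new]
{s1, s2} --1--> {s0}  [seen]
{s1, s2} --2--> {s2}  [seen]
{s1} --0--> ∅  [seen]
{s1} --1--> ∅  [seen]
{s1} --2--> {s2}  [seen]
{s2} --0--> {s2}  [seen]
{s2} --1--> {s0}  [seen]
{s2} --2--> {s2}  [seen]
Reachable DFA states: {s0}, ∅, {s1, s2}, {s1}, {s2}.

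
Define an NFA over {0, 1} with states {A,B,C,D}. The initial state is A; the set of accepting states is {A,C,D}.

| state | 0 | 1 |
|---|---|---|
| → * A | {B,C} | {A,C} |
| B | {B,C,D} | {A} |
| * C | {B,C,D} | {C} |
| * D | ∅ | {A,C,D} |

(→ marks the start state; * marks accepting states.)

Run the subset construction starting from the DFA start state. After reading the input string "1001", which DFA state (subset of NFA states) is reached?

{A,C,D}

Start: {A}.
δ(A,1) = {A,C}.
Union: {A,C}.
After 1: {A,C}.
δ(A,0) = {B,C}; δ(C,0) = {B,C,D}.
Union: {B,C,D}.
After 0: {B,C,D}.
δ(B,0) = {B,C,D}; δ(C,0) = {B,C,D}; δ(D,0) = ∅.
Union: {B,C,D}.
After 0: {B,C,D}.
δ(B,1) = {A}; δ(C,1) = {C}; δ(D,1) = {A,C,D}.
Union: {A,C,D}.
After 1: {A,C,D}.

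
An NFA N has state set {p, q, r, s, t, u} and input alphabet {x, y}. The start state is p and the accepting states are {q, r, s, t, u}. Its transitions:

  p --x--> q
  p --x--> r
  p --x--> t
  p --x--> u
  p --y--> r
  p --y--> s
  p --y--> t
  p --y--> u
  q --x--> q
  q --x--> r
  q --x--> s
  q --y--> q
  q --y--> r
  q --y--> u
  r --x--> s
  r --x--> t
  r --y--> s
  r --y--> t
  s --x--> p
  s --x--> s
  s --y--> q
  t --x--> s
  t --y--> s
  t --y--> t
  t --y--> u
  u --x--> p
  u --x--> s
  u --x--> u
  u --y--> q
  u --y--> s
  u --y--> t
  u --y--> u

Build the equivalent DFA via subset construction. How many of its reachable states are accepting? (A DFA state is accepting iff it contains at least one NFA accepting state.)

Start state of the DFA: {p}.
{p} --x--> {q, r, t, u}  [new]
{p} --y--> {r, s, t, u}  [new]
{q, r, t, u} --x--> {p, q, r, s, t, u}  [new]
{q, r, t, u} --y--> {q, r, s, t, u}  [new]
{r, s, t, u} --x--> {p, s, t, u}  [new]
{r, s, t, u} --y--> {q, s, t, u}  [new]
{p, q, r, s, t, u} --x--> {p, q, r, s, t, u}  [seen]
{p, q, r, s, t, u} --y--> {q, r, s, t, u}  [seen]
{q, r, s, t, u} --x--> {p, q, r, s, t, u}  [seen]
{q, r, s, t, u} --y--> {q, r, s, t, u}  [seen]
{p, s, t, u} --x--> {p, q, r, s, t, u}  [seen]
{p, s, t, u} --y--> {q, r, s, t, u}  [seen]
{q, s, t, u} --x--> {p, q, r, s, u}  [new]
{q, s, t, u} --y--> {q, r, s, t, u}  [seen]
{p, q, r, s, u} --x--> {p, q, r, s, t, u}  [seen]
{p, q, r, s, u} --y--> {q, r, s, t, u}  [seen]
Reachable DFA states: {p}, {q, r, t, u}, {r, s, t, u}, {p, q, r, s, t, u}, {q, r, s, t, u}, {p, s, t, u}, {q, s, t, u}, {p, q, r, s, u}.
Accepting DFA states (contain an NFA accepting state): {q, r, t, u}, {r, s, t, u}, {p, q, r, s, t, u}, {q, r, s, t, u}, {p, s, t, u}, {q, s, t, u}, {p, q, r, s, u}.

7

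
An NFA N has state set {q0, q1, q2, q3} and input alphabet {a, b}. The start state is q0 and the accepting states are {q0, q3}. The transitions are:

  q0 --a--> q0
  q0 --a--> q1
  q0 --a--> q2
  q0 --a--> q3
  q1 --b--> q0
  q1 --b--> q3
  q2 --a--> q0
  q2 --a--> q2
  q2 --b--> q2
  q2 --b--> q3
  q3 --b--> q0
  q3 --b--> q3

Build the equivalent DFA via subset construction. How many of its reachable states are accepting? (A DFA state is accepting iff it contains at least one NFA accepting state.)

3

Start state of the DFA: {q0}.
{q0} --a--> {q0, q1, q2, q3}  [new]
{q0} --b--> ∅  [new]
{q0, q1, q2, q3} --a--> {q0, q1, q2, q3}  [seen]
{q0, q1, q2, q3} --b--> {q0, q2, q3}  [new]
∅ --a--> ∅  [seen]
∅ --b--> ∅  [seen]
{q0, q2, q3} --a--> {q0, q1, q2, q3}  [seen]
{q0, q2, q3} --b--> {q0, q2, q3}  [seen]
Reachable DFA states: {q0}, {q0, q1, q2, q3}, ∅, {q0, q2, q3}.
Accepting DFA states (contain an NFA accepting state): {q0}, {q0, q1, q2, q3}, {q0, q2, q3}.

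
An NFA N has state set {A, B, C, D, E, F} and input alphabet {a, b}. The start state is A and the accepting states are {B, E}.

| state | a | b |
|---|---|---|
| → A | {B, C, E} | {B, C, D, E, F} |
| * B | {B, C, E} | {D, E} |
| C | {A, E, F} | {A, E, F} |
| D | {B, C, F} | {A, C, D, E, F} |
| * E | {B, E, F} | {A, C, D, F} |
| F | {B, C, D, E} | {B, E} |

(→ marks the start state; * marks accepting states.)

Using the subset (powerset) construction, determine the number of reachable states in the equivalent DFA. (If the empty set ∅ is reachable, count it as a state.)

Start state of the DFA: {A}.
{A} --a--> {B, C, E}  [new]
{A} --b--> {B, C, D, E, F}  [new]
{B, C, E} --a--> {A, B, C, E, F}  [new]
{B, C, E} --b--> {A, C, D, E, F}  [new]
{B, C, D, E, F} --a--> {A, B, C, D, E, F}  [new]
{B, C, D, E, F} --b--> {A, B, C, D, E, F}  [seen]
{A, B, C, E, F} --a--> {A, B, C, D, E, F}  [seen]
{A, B, C, E, F} --b--> {A, B, C, D, E, F}  [seen]
{A, C, D, E, F} --a--> {A, B, C, D, E, F}  [seen]
{A, C, D, E, F} --b--> {A, B, C, D, E, F}  [seen]
{A, B, C, D, E, F} --a--> {A, B, C, D, E, F}  [seen]
{A, B, C, D, E, F} --b--> {A, B, C, D, E, F}  [seen]
Reachable DFA states: {A}, {B, C, E}, {B, C, D, E, F}, {A, B, C, E, F}, {A, C, D, E, F}, {A, B, C, D, E, F}.

6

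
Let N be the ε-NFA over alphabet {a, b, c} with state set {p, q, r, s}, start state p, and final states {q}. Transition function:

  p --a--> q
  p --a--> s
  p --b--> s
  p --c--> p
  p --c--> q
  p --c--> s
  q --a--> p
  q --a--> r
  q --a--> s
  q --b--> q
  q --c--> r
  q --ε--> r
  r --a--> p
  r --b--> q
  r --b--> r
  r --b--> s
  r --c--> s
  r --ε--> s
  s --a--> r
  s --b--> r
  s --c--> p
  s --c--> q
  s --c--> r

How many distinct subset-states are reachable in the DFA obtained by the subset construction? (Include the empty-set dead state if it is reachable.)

Start state of the DFA: {p} (ε-closure of the NFA start).
{p} --a--> {q, r, s}  [new]
{p} --b--> {s}  [new]
{p} --c--> {p, q, r, s}  [new]
{q, r, s} --a--> {p, r, s}  [new]
{q, r, s} --b--> {q, r, s}  [seen]
{q, r, s} --c--> {p, q, r, s}  [seen]
{s} --a--> {r, s}  [new]
{s} --b--> {r, s}  [seen]
{s} --c--> {p, q, r, s}  [seen]
{p, q, r, s} --a--> {p, q, r, s}  [seen]
{p, q, r, s} --b--> {q, r, s}  [seen]
{p, q, r, s} --c--> {p, q, r, s}  [seen]
{p, r, s} --a--> {p, q, r, s}  [seen]
{p, r, s} --b--> {q, r, s}  [seen]
{p, r, s} --c--> {p, q, r, s}  [seen]
{r, s} --a--> {p, r, s}  [seen]
{r, s} --b--> {q, r, s}  [seen]
{r, s} --c--> {p, q, r, s}  [seen]
Reachable DFA states: {p}, {q, r, s}, {s}, {p, q, r, s}, {p, r, s}, {r, s}.

6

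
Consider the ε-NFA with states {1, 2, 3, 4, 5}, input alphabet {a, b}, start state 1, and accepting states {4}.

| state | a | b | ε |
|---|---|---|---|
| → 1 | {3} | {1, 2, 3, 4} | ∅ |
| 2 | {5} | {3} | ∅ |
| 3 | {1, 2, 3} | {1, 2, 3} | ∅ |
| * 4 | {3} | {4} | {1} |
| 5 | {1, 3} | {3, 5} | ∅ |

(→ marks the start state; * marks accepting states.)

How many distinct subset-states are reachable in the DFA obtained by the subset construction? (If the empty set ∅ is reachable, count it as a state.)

Start state of the DFA: {1} (ε-closure of the NFA start).
{1} --a--> {3}  [new]
{1} --b--> {1, 2, 3, 4}  [new]
{3} --a--> {1, 2, 3}  [new]
{3} --b--> {1, 2, 3}  [seen]
{1, 2, 3, 4} --a--> {1, 2, 3, 5}  [new]
{1, 2, 3, 4} --b--> {1, 2, 3, 4}  [seen]
{1, 2, 3} --a--> {1, 2, 3, 5}  [seen]
{1, 2, 3} --b--> {1, 2, 3, 4}  [seen]
{1, 2, 3, 5} --a--> {1, 2, 3, 5}  [seen]
{1, 2, 3, 5} --b--> {1, 2, 3, 4, 5}  [new]
{1, 2, 3, 4, 5} --a--> {1, 2, 3, 5}  [seen]
{1, 2, 3, 4, 5} --b--> {1, 2, 3, 4, 5}  [seen]
Reachable DFA states: {1}, {3}, {1, 2, 3, 4}, {1, 2, 3}, {1, 2, 3, 5}, {1, 2, 3, 4, 5}.

6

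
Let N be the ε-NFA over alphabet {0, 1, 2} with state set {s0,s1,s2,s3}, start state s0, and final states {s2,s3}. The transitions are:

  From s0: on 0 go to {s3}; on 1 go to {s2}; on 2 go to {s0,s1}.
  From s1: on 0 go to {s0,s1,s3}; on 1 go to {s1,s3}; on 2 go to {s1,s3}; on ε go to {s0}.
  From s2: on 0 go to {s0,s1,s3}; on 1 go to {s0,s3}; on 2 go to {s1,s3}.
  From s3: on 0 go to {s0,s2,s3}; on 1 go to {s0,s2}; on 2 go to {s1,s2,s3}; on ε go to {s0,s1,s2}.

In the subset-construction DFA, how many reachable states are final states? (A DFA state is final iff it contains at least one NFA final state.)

Start state of the DFA: {s0} (ε-closure of the NFA start).
{s0} --0--> {s0,s1,s2,s3}  [new]
{s0} --1--> {s2}  [new]
{s0} --2--> {s0,s1}  [new]
{s0,s1,s2,s3} --0--> {s0,s1,s2,s3}  [seen]
{s0,s1,s2,s3} --1--> {s0,s1,s2,s3}  [seen]
{s0,s1,s2,s3} --2--> {s0,s1,s2,s3}  [seen]
{s2} --0--> {s0,s1,s2,s3}  [seen]
{s2} --1--> {s0,s1,s2,s3}  [seen]
{s2} --2--> {s0,s1,s2,s3}  [seen]
{s0,s1} --0--> {s0,s1,s2,s3}  [seen]
{s0,s1} --1--> {s0,s1,s2,s3}  [seen]
{s0,s1} --2--> {s0,s1,s2,s3}  [seen]
Reachable DFA states: {s0}, {s0,s1,s2,s3}, {s2}, {s0,s1}.
Accepting DFA states (contain an NFA accepting state): {s0,s1,s2,s3}, {s2}.

2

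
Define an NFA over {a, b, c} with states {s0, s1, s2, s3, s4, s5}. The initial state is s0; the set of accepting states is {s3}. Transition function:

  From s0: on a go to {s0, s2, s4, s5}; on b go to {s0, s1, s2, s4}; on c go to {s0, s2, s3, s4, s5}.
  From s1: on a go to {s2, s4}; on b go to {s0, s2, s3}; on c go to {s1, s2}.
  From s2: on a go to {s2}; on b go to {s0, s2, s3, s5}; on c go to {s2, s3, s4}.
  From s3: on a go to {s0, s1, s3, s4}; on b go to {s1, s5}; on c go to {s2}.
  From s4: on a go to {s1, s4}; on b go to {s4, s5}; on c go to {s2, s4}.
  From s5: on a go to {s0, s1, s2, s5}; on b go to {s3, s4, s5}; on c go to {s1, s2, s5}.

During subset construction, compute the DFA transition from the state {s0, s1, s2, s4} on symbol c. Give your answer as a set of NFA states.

{s0, s1, s2, s3, s4, s5}

δ(s0,c) = {s0, s2, s3, s4, s5}; δ(s1,c) = {s1, s2}; δ(s2,c) = {s2, s3, s4}; δ(s4,c) = {s2, s4}.
Union: {s0, s1, s2, s3, s4, s5}.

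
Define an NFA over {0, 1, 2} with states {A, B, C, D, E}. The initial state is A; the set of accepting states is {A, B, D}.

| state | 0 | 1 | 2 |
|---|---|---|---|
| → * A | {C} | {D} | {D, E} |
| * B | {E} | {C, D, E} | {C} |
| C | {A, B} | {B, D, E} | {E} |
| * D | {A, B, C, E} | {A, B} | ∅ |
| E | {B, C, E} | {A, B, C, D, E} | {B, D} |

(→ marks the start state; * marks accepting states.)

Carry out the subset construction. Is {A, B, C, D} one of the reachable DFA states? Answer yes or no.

no

Start state of the DFA: {A}.
{A} --0--> {C}  [new]
{A} --1--> {D}  [new]
{A} --2--> {D, E}  [new]
{C} --0--> {A, B}  [new]
{C} --1--> {B, D, E}  [new]
{C} --2--> {E}  [new]
{D} --0--> {A, B, C, E}  [new]
{D} --1--> {A, B}  [seen]
{D} --2--> ∅  [new]
{D, E} --0--> {A, B, C, E}  [seen]
{D, E} --1--> {A, B, C, D, E}  [new]
{D, E} --2--> {B, D}  [new]
{A, B} --0--> {C, E}  [new]
{A, B} --1--> {C, D, E}  [new]
{A, B} --2--> {C, D, E}  [seen]
{B, D, E} --0--> {A, B, C, E}  [seen]
{B, D, E} --1--> {A, B, C, D, E}  [seen]
{B, D, E} --2--> {B, C, D}  [new]
{E} --0--> {B, C, E}  [new]
{E} --1--> {A, B, C, D, E}  [seen]
{E} --2--> {B, D}  [seen]
{A, B, C, E} --0--> {A, B, C, E}  [seen]
{A, B, C, E} --1--> {A, B, C, D, E}  [seen]
{A, B, C, E} --2--> {B, C, D, E}  [new]
∅ --0--> ∅  [seen]
∅ --1--> ∅  [seen]
∅ --2--> ∅  [seen]
{A, B, C, D, E} --0--> {A, B, C, E}  [seen]
{A, B, C, D, E} --1--> {A, B, C, D, E}  [seen]
{A, B, C, D, E} --2--> {B, C, D, E}  [seen]
{B, D} --0--> {A, B, C, E}  [seen]
{B, D} --1--> {A, B, C, D, E}  [seen]
{B, D} --2--> {C}  [seen]
{C, E} --0--> {A, B, C, E}  [seen]
{C, E} --1--> {A, B, C, D, E}  [seen]
{C, E} --2--> {B, D, E}  [seen]
{C, D, E} --0--> {A, B, C, E}  [seen]
{C, D, E} --1--> {A, B, C, D, E}  [seen]
{C, D, E} --2--> {B, D, E}  [seen]
{B, C, D} --0--> {A, B, C, E}  [seen]
{B, C, D} --1--> {A, B, C, D, E}  [seen]
{B, C, D} --2--> {C, E}  [seen]
{B, C, E} --0--> {A, B, C, E}  [seen]
{B, C, E} --1--> {A, B, C, D, E}  [seen]
{B, C, E} --2--> {B, C, D, E}  [seen]
{B, C, D, E} --0--> {A, B, C, E}  [seen]
{B, C, D, E} --1--> {A, B, C, D, E}  [seen]
{B, C, D, E} --2--> {B, C, D, E}  [seen]
Reachable DFA states: {A}, {C}, {D}, {D, E}, {A, B}, {B, D, E}, {E}, {A, B, C, E}, ∅, {A, B, C, D, E}, {B, D}, {C, E}, {C, D, E}, {B, C, D}, {B, C, E}, {B, C, D, E}.
{A, B, C, D} is not among them.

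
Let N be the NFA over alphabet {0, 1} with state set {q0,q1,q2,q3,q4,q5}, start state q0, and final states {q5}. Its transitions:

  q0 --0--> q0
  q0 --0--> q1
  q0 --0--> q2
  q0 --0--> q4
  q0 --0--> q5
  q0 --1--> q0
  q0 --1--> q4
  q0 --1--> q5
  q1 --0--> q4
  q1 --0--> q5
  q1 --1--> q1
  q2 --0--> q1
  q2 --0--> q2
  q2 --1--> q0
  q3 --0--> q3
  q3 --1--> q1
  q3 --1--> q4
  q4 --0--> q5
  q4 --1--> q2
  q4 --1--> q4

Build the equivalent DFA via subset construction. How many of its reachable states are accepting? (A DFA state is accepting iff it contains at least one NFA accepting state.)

Start state of the DFA: {q0}.
{q0} --0--> {q0,q1,q2,q4,q5}  [new]
{q0} --1--> {q0,q4,q5}  [new]
{q0,q1,q2,q4,q5} --0--> {q0,q1,q2,q4,q5}  [seen]
{q0,q1,q2,q4,q5} --1--> {q0,q1,q2,q4,q5}  [seen]
{q0,q4,q5} --0--> {q0,q1,q2,q4,q5}  [seen]
{q0,q4,q5} --1--> {q0,q2,q4,q5}  [new]
{q0,q2,q4,q5} --0--> {q0,q1,q2,q4,q5}  [seen]
{q0,q2,q4,q5} --1--> {q0,q2,q4,q5}  [seen]
Reachable DFA states: {q0}, {q0,q1,q2,q4,q5}, {q0,q4,q5}, {q0,q2,q4,q5}.
Accepting DFA states (contain an NFA accepting state): {q0,q1,q2,q4,q5}, {q0,q4,q5}, {q0,q2,q4,q5}.

3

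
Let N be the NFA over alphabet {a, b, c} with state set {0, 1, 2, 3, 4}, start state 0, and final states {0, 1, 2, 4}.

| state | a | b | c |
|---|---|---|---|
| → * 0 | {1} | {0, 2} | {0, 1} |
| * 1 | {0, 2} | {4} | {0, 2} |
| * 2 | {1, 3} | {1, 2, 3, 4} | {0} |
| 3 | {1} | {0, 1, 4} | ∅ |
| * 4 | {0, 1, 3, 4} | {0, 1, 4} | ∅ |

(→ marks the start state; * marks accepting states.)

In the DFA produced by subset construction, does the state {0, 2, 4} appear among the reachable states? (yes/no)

yes

Start state of the DFA: {0}.
{0} --a--> {1}  [new]
{0} --b--> {0, 2}  [new]
{0} --c--> {0, 1}  [new]
{1} --a--> {0, 2}  [seen]
{1} --b--> {4}  [new]
{1} --c--> {0, 2}  [seen]
{0, 2} --a--> {1, 3}  [new]
{0, 2} --b--> {0, 1, 2, 3, 4}  [new]
{0, 2} --c--> {0, 1}  [seen]
{0, 1} --a--> {0, 1, 2}  [new]
{0, 1} --b--> {0, 2, 4}  [new]
{0, 1} --c--> {0, 1, 2}  [seen]
{4} --a--> {0, 1, 3, 4}  [new]
{4} --b--> {0, 1, 4}  [new]
{4} --c--> ∅  [new]
{1, 3} --a--> {0, 1, 2}  [seen]
{1, 3} --b--> {0, 1, 4}  [seen]
{1, 3} --c--> {0, 2}  [seen]
{0, 1, 2, 3, 4} --a--> {0, 1, 2, 3, 4}  [seen]
{0, 1, 2, 3, 4} --b--> {0, 1, 2, 3, 4}  [seen]
{0, 1, 2, 3, 4} --c--> {0, 1, 2}  [seen]
{0, 1, 2} --a--> {0, 1, 2, 3}  [new]
{0, 1, 2} --b--> {0, 1, 2, 3, 4}  [seen]
{0, 1, 2} --c--> {0, 1, 2}  [seen]
{0, 2, 4} --a--> {0, 1, 3, 4}  [seen]
{0, 2, 4} --b--> {0, 1, 2, 3, 4}  [seen]
{0, 2, 4} --c--> {0, 1}  [seen]
{0, 1, 3, 4} --a--> {0, 1, 2, 3, 4}  [seen]
{0, 1, 3, 4} --b--> {0, 1, 2, 4}  [new]
{0, 1, 3, 4} --c--> {0, 1, 2}  [seen]
{0, 1, 4} --a--> {0, 1, 2, 3, 4}  [seen]
{0, 1, 4} --b--> {0, 1, 2, 4}  [seen]
{0, 1, 4} --c--> {0, 1, 2}  [seen]
∅ --a--> ∅  [seen]
∅ --b--> ∅  [seen]
∅ --c--> ∅  [seen]
{0, 1, 2, 3} --a--> {0, 1, 2, 3}  [seen]
{0, 1, 2, 3} --b--> {0, 1, 2, 3, 4}  [seen]
{0, 1, 2, 3} --c--> {0, 1, 2}  [seen]
{0, 1, 2, 4} --a--> {0, 1, 2, 3, 4}  [seen]
{0, 1, 2, 4} --b--> {0, 1, 2, 3, 4}  [seen]
{0, 1, 2, 4} --c--> {0, 1, 2}  [seen]
Reachable DFA states: {0}, {1}, {0, 2}, {0, 1}, {4}, {1, 3}, {0, 1, 2, 3, 4}, {0, 1, 2}, {0, 2, 4}, {0, 1, 3, 4}, {0, 1, 4}, ∅, {0, 1, 2, 3}, {0, 1, 2, 4}.
{0, 2, 4} is among them.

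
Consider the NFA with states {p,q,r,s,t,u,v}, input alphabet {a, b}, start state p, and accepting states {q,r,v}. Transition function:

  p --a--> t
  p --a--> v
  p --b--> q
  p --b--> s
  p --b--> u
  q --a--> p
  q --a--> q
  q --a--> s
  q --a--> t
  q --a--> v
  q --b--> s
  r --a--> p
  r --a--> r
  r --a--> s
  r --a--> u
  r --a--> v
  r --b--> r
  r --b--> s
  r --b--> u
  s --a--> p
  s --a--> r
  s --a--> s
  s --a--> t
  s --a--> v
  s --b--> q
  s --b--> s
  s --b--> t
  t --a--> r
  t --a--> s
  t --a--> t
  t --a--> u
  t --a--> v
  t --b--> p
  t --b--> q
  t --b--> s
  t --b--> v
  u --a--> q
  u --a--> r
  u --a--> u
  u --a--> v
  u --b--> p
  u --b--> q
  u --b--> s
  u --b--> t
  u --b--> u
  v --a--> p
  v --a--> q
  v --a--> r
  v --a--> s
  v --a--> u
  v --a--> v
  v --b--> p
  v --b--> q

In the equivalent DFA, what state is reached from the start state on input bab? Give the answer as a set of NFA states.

Start: {p}.
δ(p,b) = {q,s,u}.
Union: {q,s,u}.
After b: {q,s,u}.
δ(q,a) = {p,q,s,t,v}; δ(s,a) = {p,r,s,t,v}; δ(u,a) = {q,r,u,v}.
Union: {p,q,r,s,t,u,v}.
After a: {p,q,r,s,t,u,v}.
δ(p,b) = {q,s,u}; δ(q,b) = {s}; δ(r,b) = {r,s,u}; δ(s,b) = {q,s,t}; δ(t,b) = {p,q,s,v}; δ(u,b) = {p,q,s,t,u}; δ(v,b) = {p,q}.
Union: {p,q,r,s,t,u,v}.
After b: {p,q,r,s,t,u,v}.

{p,q,r,s,t,u,v}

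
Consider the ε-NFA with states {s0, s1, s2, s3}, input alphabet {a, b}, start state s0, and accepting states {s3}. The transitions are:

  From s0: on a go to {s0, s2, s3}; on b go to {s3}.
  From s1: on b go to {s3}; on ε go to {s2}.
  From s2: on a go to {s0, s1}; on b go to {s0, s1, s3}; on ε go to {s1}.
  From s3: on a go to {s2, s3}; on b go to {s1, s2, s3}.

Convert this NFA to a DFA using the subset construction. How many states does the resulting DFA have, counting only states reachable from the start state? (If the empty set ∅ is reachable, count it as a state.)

Start state of the DFA: {s0} (ε-closure of the NFA start).
{s0} --a--> {s0, s1, s2, s3}  [new]
{s0} --b--> {s3}  [new]
{s0, s1, s2, s3} --a--> {s0, s1, s2, s3}  [seen]
{s0, s1, s2, s3} --b--> {s0, s1, s2, s3}  [seen]
{s3} --a--> {s1, s2, s3}  [new]
{s3} --b--> {s1, s2, s3}  [seen]
{s1, s2, s3} --a--> {s0, s1, s2, s3}  [seen]
{s1, s2, s3} --b--> {s0, s1, s2, s3}  [seen]
Reachable DFA states: {s0}, {s0, s1, s2, s3}, {s3}, {s1, s2, s3}.

4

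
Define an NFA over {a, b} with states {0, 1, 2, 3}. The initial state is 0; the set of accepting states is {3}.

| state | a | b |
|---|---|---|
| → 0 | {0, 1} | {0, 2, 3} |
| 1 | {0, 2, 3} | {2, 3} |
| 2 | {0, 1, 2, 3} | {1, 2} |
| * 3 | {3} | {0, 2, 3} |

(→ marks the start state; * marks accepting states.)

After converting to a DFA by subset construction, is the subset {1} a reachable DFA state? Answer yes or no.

Start state of the DFA: {0}.
{0} --a--> {0, 1}  [new]
{0} --b--> {0, 2, 3}  [new]
{0, 1} --a--> {0, 1, 2, 3}  [new]
{0, 1} --b--> {0, 2, 3}  [seen]
{0, 2, 3} --a--> {0, 1, 2, 3}  [seen]
{0, 2, 3} --b--> {0, 1, 2, 3}  [seen]
{0, 1, 2, 3} --a--> {0, 1, 2, 3}  [seen]
{0, 1, 2, 3} --b--> {0, 1, 2, 3}  [seen]
Reachable DFA states: {0}, {0, 1}, {0, 2, 3}, {0, 1, 2, 3}.
{1} is not among them.

no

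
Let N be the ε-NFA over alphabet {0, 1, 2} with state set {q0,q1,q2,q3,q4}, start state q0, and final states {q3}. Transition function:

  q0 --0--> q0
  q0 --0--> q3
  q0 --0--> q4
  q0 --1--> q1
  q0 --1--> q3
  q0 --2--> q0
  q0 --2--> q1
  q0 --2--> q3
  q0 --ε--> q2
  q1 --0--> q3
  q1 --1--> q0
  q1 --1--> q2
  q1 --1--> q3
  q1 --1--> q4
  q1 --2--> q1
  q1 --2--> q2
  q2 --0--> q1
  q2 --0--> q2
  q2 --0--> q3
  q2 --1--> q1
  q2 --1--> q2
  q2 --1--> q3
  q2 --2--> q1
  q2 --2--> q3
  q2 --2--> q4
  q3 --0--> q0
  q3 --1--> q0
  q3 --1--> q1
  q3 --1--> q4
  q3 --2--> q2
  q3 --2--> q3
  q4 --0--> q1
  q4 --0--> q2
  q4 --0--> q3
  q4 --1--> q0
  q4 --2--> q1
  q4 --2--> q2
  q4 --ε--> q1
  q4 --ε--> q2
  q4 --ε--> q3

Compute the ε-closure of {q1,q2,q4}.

{q1,q2,q3,q4}

Begin with {q1,q2,q4}.
q4 →ε {q1,q2,q3}; add q3.
ε-closure = {q1,q2,q3,q4}.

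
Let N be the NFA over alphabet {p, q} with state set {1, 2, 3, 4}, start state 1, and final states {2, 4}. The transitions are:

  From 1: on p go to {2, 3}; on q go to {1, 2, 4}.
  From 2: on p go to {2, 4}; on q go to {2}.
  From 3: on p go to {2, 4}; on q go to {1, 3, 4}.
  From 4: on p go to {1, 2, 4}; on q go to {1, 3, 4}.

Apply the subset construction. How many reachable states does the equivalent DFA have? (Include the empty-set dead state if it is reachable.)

5

Start state of the DFA: {1}.
{1} --p--> {2, 3}  [new]
{1} --q--> {1, 2, 4}  [new]
{2, 3} --p--> {2, 4}  [new]
{2, 3} --q--> {1, 2, 3, 4}  [new]
{1, 2, 4} --p--> {1, 2, 3, 4}  [seen]
{1, 2, 4} --q--> {1, 2, 3, 4}  [seen]
{2, 4} --p--> {1, 2, 4}  [seen]
{2, 4} --q--> {1, 2, 3, 4}  [seen]
{1, 2, 3, 4} --p--> {1, 2, 3, 4}  [seen]
{1, 2, 3, 4} --q--> {1, 2, 3, 4}  [seen]
Reachable DFA states: {1}, {2, 3}, {1, 2, 4}, {2, 4}, {1, 2, 3, 4}.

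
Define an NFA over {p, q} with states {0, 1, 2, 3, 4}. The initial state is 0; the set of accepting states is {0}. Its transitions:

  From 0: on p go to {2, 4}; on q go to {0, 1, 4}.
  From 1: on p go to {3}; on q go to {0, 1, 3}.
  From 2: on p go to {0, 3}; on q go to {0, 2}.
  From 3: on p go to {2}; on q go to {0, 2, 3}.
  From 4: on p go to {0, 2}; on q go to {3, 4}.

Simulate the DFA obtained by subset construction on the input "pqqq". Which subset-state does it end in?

{0, 1, 2, 3, 4}

Start: {0}.
δ(0,p) = {2, 4}.
Union: {2, 4}.
After p: {2, 4}.
δ(2,q) = {0, 2}; δ(4,q) = {3, 4}.
Union: {0, 2, 3, 4}.
After q: {0, 2, 3, 4}.
δ(0,q) = {0, 1, 4}; δ(2,q) = {0, 2}; δ(3,q) = {0, 2, 3}; δ(4,q) = {3, 4}.
Union: {0, 1, 2, 3, 4}.
After q: {0, 1, 2, 3, 4}.
δ(0,q) = {0, 1, 4}; δ(1,q) = {0, 1, 3}; δ(2,q) = {0, 2}; δ(3,q) = {0, 2, 3}; δ(4,q) = {3, 4}.
Union: {0, 1, 2, 3, 4}.
After q: {0, 1, 2, 3, 4}.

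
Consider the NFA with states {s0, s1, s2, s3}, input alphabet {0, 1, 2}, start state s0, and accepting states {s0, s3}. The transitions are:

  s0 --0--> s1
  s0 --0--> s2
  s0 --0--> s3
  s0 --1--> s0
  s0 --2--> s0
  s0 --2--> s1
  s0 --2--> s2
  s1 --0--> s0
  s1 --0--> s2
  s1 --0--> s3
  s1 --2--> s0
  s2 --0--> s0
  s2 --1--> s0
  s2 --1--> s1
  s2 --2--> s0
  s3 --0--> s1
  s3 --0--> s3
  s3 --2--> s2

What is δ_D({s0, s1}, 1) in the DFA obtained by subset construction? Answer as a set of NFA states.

δ(s0,1) = {s0}; δ(s1,1) = ∅.
Union: {s0}.

{s0}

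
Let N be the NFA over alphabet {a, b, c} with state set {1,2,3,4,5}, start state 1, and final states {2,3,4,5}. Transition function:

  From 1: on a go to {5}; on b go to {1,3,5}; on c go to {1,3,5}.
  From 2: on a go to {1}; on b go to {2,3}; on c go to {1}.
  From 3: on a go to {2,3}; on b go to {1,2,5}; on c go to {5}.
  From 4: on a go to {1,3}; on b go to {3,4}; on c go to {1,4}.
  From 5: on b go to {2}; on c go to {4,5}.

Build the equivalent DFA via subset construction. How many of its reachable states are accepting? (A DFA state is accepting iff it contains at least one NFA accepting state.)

Start state of the DFA: {1}.
{1} --a--> {5}  [new]
{1} --b--> {1,3,5}  [new]
{1} --c--> {1,3,5}  [seen]
{5} --a--> ∅  [new]
{5} --b--> {2}  [new]
{5} --c--> {4,5}  [new]
{1,3,5} --a--> {2,3,5}  [new]
{1,3,5} --b--> {1,2,3,5}  [new]
{1,3,5} --c--> {1,3,4,5}  [new]
∅ --a--> ∅  [seen]
∅ --b--> ∅  [seen]
∅ --c--> ∅  [seen]
{2} --a--> {1}  [seen]
{2} --b--> {2,3}  [new]
{2} --c--> {1}  [seen]
{4,5} --a--> {1,3}  [new]
{4,5} --b--> {2,3,4}  [new]
{4,5} --c--> {1,4,5}  [new]
{2,3,5} --a--> {1,2,3}  [new]
{2,3,5} --b--> {1,2,3,5}  [seen]
{2,3,5} --c--> {1,4,5}  [seen]
{1,2,3,5} --a--> {1,2,3,5}  [seen]
{1,2,3,5} --b--> {1,2,3,5}  [seen]
{1,2,3,5} --c--> {1,3,4,5}  [seen]
{1,3,4,5} --a--> {1,2,3,5}  [seen]
{1,3,4,5} --b--> {1,2,3,4,5}  [new]
{1,3,4,5} --c--> {1,3,4,5}  [seen]
{2,3} --a--> {1,2,3}  [seen]
{2,3} --b--> {1,2,3,5}  [seen]
{2,3} --c--> {1,5}  [new]
{1,3} --a--> {2,3,5}  [seen]
{1,3} --b--> {1,2,3,5}  [seen]
{1,3} --c--> {1,3,5}  [seen]
{2,3,4} --a--> {1,2,3}  [seen]
{2,3,4} --b--> {1,2,3,4,5}  [seen]
{2,3,4} --c--> {1,4,5}  [seen]
{1,4,5} --a--> {1,3,5}  [seen]
{1,4,5} --b--> {1,2,3,4,5}  [seen]
{1,4,5} --c--> {1,3,4,5}  [seen]
{1,2,3} --a--> {1,2,3,5}  [seen]
{1,2,3} --b--> {1,2,3,5}  [seen]
{1,2,3} --c--> {1,3,5}  [seen]
{1,2,3,4,5} --a--> {1,2,3,5}  [seen]
{1,2,3,4,5} --b--> {1,2,3,4,5}  [seen]
{1,2,3,4,5} --c--> {1,3,4,5}  [seen]
{1,5} --a--> {5}  [seen]
{1,5} --b--> {1,2,3,5}  [seen]
{1,5} --c--> {1,3,4,5}  [seen]
Reachable DFA states: {1}, {5}, {1,3,5}, ∅, {2}, {4,5}, {2,3,5}, {1,2,3,5}, {1,3,4,5}, {2,3}, {1,3}, {2,3,4}, {1,4,5}, {1,2,3}, {1,2,3,4,5}, {1,5}.
Accepting DFA states (contain an NFA accepting state): {5}, {1,3,5}, {2}, {4,5}, {2,3,5}, {1,2,3,5}, {1,3,4,5}, {2,3}, {1,3}, {2,3,4}, {1,4,5}, {1,2,3}, {1,2,3,4,5}, {1,5}.

14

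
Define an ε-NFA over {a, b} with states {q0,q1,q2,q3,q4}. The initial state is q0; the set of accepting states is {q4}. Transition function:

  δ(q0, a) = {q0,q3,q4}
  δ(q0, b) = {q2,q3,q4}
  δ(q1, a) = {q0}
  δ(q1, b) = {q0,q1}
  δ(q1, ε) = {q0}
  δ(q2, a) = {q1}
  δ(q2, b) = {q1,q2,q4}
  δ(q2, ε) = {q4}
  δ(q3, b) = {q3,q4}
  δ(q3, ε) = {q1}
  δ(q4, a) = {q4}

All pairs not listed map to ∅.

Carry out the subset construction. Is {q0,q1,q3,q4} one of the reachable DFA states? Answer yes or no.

Start state of the DFA: {q0} (ε-closure of the NFA start).
{q0} --a--> {q0,q1,q3,q4}  [new]
{q0} --b--> {q0,q1,q2,q3,q4}  [new]
{q0,q1,q3,q4} --a--> {q0,q1,q3,q4}  [seen]
{q0,q1,q3,q4} --b--> {q0,q1,q2,q3,q4}  [seen]
{q0,q1,q2,q3,q4} --a--> {q0,q1,q3,q4}  [seen]
{q0,q1,q2,q3,q4} --b--> {q0,q1,q2,q3,q4}  [seen]
Reachable DFA states: {q0}, {q0,q1,q3,q4}, {q0,q1,q2,q3,q4}.
{q0,q1,q3,q4} is among them.

yes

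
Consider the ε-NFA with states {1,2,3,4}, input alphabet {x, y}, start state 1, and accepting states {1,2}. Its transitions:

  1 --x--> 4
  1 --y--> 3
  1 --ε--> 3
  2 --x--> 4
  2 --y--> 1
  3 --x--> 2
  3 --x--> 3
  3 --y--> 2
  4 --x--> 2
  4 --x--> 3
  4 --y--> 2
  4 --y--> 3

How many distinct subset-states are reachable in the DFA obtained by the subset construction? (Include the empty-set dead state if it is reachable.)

4

Start state of the DFA: {1,3} (ε-closure of the NFA start).
{1,3} --x--> {2,3,4}  [new]
{1,3} --y--> {2,3}  [new]
{2,3,4} --x--> {2,3,4}  [seen]
{2,3,4} --y--> {1,2,3}  [new]
{2,3} --x--> {2,3,4}  [seen]
{2,3} --y--> {1,2,3}  [seen]
{1,2,3} --x--> {2,3,4}  [seen]
{1,2,3} --y--> {1,2,3}  [seen]
Reachable DFA states: {1,3}, {2,3,4}, {2,3}, {1,2,3}.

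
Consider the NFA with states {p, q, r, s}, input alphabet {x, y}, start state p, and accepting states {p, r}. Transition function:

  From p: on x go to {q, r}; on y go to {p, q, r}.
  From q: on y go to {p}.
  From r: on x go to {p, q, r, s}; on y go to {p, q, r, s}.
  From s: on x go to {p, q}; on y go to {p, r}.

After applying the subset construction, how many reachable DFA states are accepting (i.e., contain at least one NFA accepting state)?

4

Start state of the DFA: {p}.
{p} --x--> {q, r}  [new]
{p} --y--> {p, q, r}  [new]
{q, r} --x--> {p, q, r, s}  [new]
{q, r} --y--> {p, q, r, s}  [seen]
{p, q, r} --x--> {p, q, r, s}  [seen]
{p, q, r} --y--> {p, q, r, s}  [seen]
{p, q, r, s} --x--> {p, q, r, s}  [seen]
{p, q, r, s} --y--> {p, q, r, s}  [seen]
Reachable DFA states: {p}, {q, r}, {p, q, r}, {p, q, r, s}.
Accepting DFA states (contain an NFA accepting state): {p}, {q, r}, {p, q, r}, {p, q, r, s}.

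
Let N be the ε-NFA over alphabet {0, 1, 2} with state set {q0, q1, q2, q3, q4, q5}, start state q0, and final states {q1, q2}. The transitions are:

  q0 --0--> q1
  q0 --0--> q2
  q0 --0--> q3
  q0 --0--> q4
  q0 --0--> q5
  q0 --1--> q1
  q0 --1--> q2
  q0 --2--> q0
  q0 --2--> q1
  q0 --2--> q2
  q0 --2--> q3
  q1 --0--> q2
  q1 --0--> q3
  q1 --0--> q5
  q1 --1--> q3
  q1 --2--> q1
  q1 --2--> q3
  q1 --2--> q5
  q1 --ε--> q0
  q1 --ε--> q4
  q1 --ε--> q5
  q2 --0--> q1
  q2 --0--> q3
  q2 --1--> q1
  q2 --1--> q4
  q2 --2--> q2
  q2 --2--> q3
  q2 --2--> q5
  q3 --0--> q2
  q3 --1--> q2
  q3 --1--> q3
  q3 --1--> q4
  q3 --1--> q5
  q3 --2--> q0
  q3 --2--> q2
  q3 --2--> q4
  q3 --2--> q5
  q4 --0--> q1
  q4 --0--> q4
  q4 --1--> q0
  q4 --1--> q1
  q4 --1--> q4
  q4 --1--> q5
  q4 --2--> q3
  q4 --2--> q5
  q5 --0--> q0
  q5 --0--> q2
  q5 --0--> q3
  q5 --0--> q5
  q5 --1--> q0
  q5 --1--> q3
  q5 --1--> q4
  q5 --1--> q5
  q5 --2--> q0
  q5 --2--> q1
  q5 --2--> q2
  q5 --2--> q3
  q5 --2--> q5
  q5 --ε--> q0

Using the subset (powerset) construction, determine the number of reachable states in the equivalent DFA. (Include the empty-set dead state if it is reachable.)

3

Start state of the DFA: {q0} (ε-closure of the NFA start).
{q0} --0--> {q0, q1, q2, q3, q4, q5}  [new]
{q0} --1--> {q0, q1, q2, q4, q5}  [new]
{q0} --2--> {q0, q1, q2, q3, q4, q5}  [seen]
{q0, q1, q2, q3, q4, q5} --0--> {q0, q1, q2, q3, q4, q5}  [seen]
{q0, q1, q2, q3, q4, q5} --1--> {q0, q1, q2, q3, q4, q5}  [seen]
{q0, q1, q2, q3, q4, q5} --2--> {q0, q1, q2, q3, q4, q5}  [seen]
{q0, q1, q2, q4, q5} --0--> {q0, q1, q2, q3, q4, q5}  [seen]
{q0, q1, q2, q4, q5} --1--> {q0, q1, q2, q3, q4, q5}  [seen]
{q0, q1, q2, q4, q5} --2--> {q0, q1, q2, q3, q4, q5}  [seen]
Reachable DFA states: {q0}, {q0, q1, q2, q3, q4, q5}, {q0, q1, q2, q4, q5}.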